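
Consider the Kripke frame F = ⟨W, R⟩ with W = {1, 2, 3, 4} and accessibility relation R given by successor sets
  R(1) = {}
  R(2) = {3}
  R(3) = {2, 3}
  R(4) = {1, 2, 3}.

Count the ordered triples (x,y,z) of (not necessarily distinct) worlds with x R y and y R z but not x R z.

1

Enumerating: (2,3,2).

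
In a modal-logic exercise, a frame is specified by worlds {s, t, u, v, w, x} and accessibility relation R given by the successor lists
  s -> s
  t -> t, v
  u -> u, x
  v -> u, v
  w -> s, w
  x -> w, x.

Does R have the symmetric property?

Symmetric: no — t R v but not v R t.

No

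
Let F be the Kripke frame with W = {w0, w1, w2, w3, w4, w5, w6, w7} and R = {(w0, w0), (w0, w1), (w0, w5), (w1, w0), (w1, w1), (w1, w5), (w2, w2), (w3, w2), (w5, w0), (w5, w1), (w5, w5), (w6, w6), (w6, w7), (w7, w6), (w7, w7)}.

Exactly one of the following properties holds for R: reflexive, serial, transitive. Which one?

Reflexive: no — w3 is not related to itself.
Serial: no — w4 has no R-successor.
Transitive: yes — every two-step R-path is closed by a direct edge.
Only transitive holds.

transitive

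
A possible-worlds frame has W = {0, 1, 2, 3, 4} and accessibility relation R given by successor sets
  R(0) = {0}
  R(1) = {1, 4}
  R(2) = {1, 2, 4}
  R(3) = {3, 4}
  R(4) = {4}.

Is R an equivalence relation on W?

No

Reflexive: yes — every world is R-related to itself.
Symmetric: no — 1 R 4 but not 4 R 1.
Transitive: yes — every two-step R-path is closed by a direct edge.
So R is not an equivalence relation.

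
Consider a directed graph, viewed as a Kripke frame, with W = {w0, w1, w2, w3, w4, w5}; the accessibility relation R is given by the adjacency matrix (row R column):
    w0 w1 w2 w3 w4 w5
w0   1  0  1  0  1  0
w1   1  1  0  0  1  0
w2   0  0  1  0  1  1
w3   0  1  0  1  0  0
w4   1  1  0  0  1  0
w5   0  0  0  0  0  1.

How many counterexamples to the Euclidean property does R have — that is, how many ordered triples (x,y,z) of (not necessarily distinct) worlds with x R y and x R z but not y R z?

Enumerating: (w0,w2,w0), (w0,w4,w2), (w1,w0,w1), (w2,w4,w2), (w2,w4,w5), (w2,w5,w2), (w2,w5,w4), (w3,w1,w3), (w4,w0,w1).

9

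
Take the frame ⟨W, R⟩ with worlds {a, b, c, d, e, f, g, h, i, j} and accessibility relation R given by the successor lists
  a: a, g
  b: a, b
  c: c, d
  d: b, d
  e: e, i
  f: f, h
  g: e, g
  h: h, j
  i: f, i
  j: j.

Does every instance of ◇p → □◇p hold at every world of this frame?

The schema 5 characterises exactly the Euclidean frames.
Euclidean: no — a R g and a R a, but not g R a.

No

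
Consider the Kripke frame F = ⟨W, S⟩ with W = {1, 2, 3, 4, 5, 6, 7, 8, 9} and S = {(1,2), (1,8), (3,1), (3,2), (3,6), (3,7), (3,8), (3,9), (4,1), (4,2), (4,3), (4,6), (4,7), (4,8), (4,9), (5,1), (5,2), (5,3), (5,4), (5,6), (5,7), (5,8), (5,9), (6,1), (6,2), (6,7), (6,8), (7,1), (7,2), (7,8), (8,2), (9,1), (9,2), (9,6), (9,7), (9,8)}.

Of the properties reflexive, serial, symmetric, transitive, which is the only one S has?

transitive

Reflexive: no — 1 is not related to itself.
Serial: no — 2 has no S-successor.
Symmetric: no — 1 S 2 but not 2 S 1.
Transitive: yes — every two-step S-path is closed by a direct edge.
Only transitive holds.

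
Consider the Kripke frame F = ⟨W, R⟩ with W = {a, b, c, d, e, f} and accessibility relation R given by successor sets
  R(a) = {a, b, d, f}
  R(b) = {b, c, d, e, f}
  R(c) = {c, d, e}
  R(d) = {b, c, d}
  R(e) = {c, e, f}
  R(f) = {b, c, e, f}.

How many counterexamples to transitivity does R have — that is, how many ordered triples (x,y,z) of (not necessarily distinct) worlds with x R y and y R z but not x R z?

Enumerating: (a,b,c), (a,b,e), (a,d,c), (a,f,c), (a,f,e), (c,d,b), (c,e,f), (d,b,e), (d,b,f), (d,c,e), (e,c,d), (e,f,b), (f,b,d), (f,c,d).

14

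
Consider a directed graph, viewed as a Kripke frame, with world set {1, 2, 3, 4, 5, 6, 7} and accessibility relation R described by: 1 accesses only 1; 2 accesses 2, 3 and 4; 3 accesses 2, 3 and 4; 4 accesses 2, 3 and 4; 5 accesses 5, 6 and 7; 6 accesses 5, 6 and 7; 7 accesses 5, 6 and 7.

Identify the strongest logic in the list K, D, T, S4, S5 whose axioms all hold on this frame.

Serial (axiom D): yes — every world has a successor (e.g. 1 R 1).
Reflexive (axiom T): yes — every world is R-related to itself.
Transitive (axiom 4): yes — every two-step R-path is closed by a direct edge.
Euclidean (axiom 5): yes — any two successors of a common world are R-related.
So F validates K, D, T, S4, S5. The strongest is S5.

S5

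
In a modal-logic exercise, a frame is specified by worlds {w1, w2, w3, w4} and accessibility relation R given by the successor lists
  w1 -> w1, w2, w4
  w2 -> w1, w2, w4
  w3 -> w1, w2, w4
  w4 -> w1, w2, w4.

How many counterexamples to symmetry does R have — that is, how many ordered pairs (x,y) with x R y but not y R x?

Enumerating: (w3,w1), (w3,w2), (w3,w4).

3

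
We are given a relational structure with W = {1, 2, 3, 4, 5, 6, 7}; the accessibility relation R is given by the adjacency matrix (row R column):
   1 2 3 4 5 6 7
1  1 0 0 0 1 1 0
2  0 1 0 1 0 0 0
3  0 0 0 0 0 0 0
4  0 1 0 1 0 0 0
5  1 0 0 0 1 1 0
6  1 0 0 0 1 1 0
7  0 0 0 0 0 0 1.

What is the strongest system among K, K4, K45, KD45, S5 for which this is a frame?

K45

Transitive (axiom 4): yes — every two-step R-path is closed by a direct edge.
Euclidean (axiom 5): yes — any two successors of a common world are R-related.
Serial (axiom D): no — 3 has no R-successor.
Reflexive (axiom T): no — 3 is not related to itself.
So F validates K, K4, K45; KD45 would additionally require R to be serial. The strongest is K45.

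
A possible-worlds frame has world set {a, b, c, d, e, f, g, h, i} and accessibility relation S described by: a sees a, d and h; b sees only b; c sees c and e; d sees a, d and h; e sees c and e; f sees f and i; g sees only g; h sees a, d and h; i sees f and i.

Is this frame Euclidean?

Yes

Euclidean: yes — any two successors of a common world are S-related.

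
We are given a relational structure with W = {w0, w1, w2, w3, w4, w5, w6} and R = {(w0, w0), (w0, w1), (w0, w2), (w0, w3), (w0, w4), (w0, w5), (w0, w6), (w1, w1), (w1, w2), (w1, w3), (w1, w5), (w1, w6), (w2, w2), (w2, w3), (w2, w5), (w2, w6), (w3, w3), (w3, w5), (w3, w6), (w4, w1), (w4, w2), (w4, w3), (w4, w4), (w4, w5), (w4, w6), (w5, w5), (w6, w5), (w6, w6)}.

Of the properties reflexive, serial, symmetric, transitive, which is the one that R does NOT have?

symmetric

Reflexive: yes — every world is R-related to itself.
Serial: yes — every world has a successor (e.g. w0 R w0).
Symmetric: no — w0 R w1 but not w1 R w0.
Transitive: yes — every two-step R-path is closed by a direct edge.
Only symmetric fails.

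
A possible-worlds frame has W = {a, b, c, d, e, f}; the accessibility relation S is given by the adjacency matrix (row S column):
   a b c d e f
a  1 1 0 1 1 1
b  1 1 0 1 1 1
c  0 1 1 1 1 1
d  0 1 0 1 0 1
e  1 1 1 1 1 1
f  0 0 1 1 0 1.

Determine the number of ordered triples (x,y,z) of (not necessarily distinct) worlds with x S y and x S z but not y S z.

Enumerating: (a,d,a), (a,d,e), (a,f,a), (a,f,b), (a,f,e), (b,d,a), (b,d,e), (b,f,a), (b,f,b), (b,f,e), (c,b,c), (c,d,c), … and 14 more.
Total: 26.

26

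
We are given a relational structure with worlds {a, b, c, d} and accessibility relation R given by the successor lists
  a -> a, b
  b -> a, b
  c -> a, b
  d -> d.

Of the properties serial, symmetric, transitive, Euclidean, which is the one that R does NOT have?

symmetric

Serial: yes — every world has a successor (e.g. a R a).
Symmetric: no — c R a but not a R c.
Transitive: yes — every two-step R-path is closed by a direct edge.
Euclidean: yes — any two successors of a common world are R-related.
Only symmetric fails.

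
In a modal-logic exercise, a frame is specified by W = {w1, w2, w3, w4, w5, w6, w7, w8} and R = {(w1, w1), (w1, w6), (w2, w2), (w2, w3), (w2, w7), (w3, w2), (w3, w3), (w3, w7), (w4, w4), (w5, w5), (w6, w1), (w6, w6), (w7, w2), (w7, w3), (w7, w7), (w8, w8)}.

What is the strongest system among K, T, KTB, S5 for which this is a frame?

S5

Reflexive (axiom T): yes — every world is R-related to itself.
Symmetric (axiom B): yes — every pair in R has its reverse in R.
Euclidean (axiom 5): yes — any two successors of a common world are R-related.
So F validates K, T, KTB, S5. The strongest is S5.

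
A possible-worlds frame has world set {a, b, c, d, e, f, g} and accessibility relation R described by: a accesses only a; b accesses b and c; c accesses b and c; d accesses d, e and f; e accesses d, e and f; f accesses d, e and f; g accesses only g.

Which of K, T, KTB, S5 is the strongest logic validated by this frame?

Reflexive (axiom T): yes — every world is R-related to itself.
Symmetric (axiom B): yes — every pair in R has its reverse in R.
Euclidean (axiom 5): yes — any two successors of a common world are R-related.
So F validates K, T, KTB, S5. The strongest is S5.

S5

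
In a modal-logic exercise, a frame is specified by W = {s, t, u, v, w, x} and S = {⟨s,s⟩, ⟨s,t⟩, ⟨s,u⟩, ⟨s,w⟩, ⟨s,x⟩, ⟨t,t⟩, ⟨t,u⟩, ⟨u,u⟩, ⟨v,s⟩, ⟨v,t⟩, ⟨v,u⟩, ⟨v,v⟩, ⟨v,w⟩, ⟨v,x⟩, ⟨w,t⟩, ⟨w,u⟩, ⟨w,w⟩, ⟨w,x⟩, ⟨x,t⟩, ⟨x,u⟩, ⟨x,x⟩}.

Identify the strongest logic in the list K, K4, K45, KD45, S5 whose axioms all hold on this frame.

Transitive (axiom 4): yes — every two-step S-path is closed by a direct edge.
Euclidean (axiom 5): no — s S t and s S w, but not t S w.
Serial (axiom D): yes — every world has a successor (e.g. s S s).
Reflexive (axiom T): yes — every world is S-related to itself.
So F validates K, K4; K45 would additionally require S to be Euclidean. The strongest is K4.

K4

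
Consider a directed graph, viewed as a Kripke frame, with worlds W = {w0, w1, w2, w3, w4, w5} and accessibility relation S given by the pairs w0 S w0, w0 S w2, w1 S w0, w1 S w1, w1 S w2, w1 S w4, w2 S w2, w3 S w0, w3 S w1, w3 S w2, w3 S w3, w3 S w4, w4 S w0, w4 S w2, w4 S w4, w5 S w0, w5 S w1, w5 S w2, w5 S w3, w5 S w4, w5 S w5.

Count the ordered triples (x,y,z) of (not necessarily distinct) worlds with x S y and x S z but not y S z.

Enumerating: (w0,w2,w0), (w1,w0,w1), (w1,w0,w4), (w1,w2,w0), (w1,w2,w1), (w1,w2,w4), (w1,w4,w1), (w3,w0,w1), (w3,w0,w3), (w3,w0,w4), (w3,w1,w3), (w3,w2,w0), … and 23 more.
Total: 35.

35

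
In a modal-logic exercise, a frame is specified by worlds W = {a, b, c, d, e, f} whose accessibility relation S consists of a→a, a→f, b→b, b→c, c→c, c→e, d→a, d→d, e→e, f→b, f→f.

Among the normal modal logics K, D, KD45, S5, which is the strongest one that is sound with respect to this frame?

D

Serial (axiom D): yes — every world has a successor (e.g. a S a).
Euclidean (axiom 5): no — a S f and a S a, but not f S a.
Transitive (axiom 4): no — a S f and f S b, but not a S b.
Reflexive (axiom T): yes — every world is S-related to itself.
So F validates K, D; KD45 would additionally require S to be Euclidean and transitive. The strongest is D.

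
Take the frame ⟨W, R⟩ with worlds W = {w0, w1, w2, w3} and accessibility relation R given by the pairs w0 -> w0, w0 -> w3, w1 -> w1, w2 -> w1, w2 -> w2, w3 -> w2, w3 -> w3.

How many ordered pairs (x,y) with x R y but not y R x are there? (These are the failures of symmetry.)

3

Enumerating: (w0,w3), (w2,w1), (w3,w2).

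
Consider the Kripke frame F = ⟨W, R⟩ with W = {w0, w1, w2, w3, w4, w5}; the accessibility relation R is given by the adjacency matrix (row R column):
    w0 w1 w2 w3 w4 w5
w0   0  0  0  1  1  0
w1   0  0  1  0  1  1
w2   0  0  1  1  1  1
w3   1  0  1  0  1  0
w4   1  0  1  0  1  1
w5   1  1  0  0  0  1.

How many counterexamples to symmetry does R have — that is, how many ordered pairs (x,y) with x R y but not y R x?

Enumerating: (w1,w2), (w1,w4), (w2,w5), (w3,w4), (w4,w5), (w5,w0).

6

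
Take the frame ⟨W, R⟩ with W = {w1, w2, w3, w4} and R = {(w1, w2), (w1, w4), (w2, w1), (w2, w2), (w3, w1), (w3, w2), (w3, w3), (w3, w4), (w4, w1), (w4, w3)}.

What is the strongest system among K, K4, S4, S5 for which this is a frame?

Transitive (axiom 4): no — w1 R w4 and w4 R w3, but not w1 R w3.
Reflexive (axiom T): no — w1 is not related to itself.
Euclidean (axiom 5): no — w1 R w2 and w1 R w4, but not w2 R w4.
So F validates K; K4 would additionally require R to be transitive. The strongest is K.

K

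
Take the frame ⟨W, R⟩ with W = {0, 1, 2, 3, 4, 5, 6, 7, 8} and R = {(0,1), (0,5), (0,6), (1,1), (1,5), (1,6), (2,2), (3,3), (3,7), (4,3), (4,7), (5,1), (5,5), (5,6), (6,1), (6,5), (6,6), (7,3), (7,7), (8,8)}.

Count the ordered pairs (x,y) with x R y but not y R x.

5

Enumerating: (0,1), (0,5), (0,6), (4,3), (4,7).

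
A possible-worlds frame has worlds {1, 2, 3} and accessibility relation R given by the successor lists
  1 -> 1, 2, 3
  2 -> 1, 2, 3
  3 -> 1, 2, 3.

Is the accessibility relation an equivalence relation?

Reflexive: yes — every world is R-related to itself.
Symmetric: yes — every pair in R has its reverse in R.
Transitive: yes — every two-step R-path is closed by a direct edge.
So R is an equivalence relation.

Yes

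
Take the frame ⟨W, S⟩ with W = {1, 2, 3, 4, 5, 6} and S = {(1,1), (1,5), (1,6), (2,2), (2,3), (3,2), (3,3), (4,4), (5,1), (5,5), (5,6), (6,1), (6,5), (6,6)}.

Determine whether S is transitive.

Yes

Transitive: yes — every two-step S-path is closed by a direct edge.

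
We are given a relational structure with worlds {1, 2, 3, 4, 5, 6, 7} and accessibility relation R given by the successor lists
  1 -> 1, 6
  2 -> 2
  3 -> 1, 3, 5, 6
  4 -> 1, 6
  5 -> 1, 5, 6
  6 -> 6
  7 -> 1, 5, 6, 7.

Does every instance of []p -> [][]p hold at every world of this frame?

By correspondence theory, 4 is valid on a frame iff R is transitive.
Transitive: yes — every two-step R-path is closed by a direct edge.

Yes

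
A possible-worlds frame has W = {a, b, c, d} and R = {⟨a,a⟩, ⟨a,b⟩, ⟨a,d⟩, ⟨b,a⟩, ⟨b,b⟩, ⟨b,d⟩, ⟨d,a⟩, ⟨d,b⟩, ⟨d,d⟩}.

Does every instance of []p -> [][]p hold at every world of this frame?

Yes

By correspondence theory, 4 is valid on a frame iff R is transitive.
Transitive: yes — every two-step R-path is closed by a direct edge.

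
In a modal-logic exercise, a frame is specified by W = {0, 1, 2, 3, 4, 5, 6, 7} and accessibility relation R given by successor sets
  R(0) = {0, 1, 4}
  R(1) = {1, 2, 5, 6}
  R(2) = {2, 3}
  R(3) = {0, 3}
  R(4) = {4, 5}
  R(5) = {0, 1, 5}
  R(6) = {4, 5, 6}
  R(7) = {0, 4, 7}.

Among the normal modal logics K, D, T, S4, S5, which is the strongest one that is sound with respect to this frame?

T

Serial (axiom D): yes — every world has a successor (e.g. 0 R 0).
Reflexive (axiom T): yes — every world is R-related to itself.
Transitive (axiom 4): no — 0 R 1 and 1 R 2, but not 0 R 2.
Euclidean (axiom 5): no — 0 R 1 and 0 R 4, but not 1 R 4.
So F validates K, D, T; S4 would additionally require R to be transitive. The strongest is T.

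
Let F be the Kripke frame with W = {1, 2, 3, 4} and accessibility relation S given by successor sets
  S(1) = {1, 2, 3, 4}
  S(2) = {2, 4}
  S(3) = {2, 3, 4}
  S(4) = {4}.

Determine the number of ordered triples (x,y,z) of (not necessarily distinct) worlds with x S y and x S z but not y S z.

Enumerating: (1,2,1), (1,2,3), (1,3,1), (1,4,1), (1,4,2), (1,4,3), (2,4,2), (3,2,3), (3,4,2), (3,4,3).

10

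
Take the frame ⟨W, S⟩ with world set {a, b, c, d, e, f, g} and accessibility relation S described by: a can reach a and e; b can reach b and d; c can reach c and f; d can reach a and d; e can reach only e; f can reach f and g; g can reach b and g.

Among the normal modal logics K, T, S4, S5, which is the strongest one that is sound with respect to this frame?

Reflexive (axiom T): yes — every world is S-related to itself.
Transitive (axiom 4): no — b S d and d S a, but not b S a.
Euclidean (axiom 5): no — a S e and a S a, but not e S a.
So F validates K, T; S4 would additionally require S to be transitive. The strongest is T.

T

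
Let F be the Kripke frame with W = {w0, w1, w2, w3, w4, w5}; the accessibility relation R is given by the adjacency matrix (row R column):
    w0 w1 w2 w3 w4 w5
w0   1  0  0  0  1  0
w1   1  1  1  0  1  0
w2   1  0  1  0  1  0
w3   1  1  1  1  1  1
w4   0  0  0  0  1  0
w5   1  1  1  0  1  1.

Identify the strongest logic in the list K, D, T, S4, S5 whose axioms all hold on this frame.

Serial (axiom D): yes — every world has a successor (e.g. w0 R w0).
Reflexive (axiom T): yes — every world is R-related to itself.
Transitive (axiom 4): yes — every two-step R-path is closed by a direct edge.
Euclidean (axiom 5): no — w1 R w0 and w1 R w2, but not w0 R w2.
So F validates K, D, T, S4; S5 would additionally require R to be Euclidean. The strongest is S4.

S4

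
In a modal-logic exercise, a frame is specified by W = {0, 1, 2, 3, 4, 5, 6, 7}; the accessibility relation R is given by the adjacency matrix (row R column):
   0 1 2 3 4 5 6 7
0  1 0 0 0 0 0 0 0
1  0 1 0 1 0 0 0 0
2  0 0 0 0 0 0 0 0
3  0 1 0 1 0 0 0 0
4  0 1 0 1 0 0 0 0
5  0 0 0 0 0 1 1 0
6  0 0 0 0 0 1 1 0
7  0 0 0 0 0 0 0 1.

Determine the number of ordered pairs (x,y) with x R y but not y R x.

2

Enumerating: (4,1), (4,3).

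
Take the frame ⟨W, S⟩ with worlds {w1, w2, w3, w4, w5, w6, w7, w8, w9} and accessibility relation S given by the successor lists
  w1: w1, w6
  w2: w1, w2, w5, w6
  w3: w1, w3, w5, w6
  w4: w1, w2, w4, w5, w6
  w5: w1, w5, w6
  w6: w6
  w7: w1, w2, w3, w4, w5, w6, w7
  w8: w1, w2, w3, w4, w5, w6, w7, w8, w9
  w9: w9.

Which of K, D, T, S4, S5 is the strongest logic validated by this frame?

Serial (axiom D): yes — every world has a successor (e.g. w1 S w1).
Reflexive (axiom T): yes — every world is S-related to itself.
Transitive (axiom 4): yes — every two-step S-path is closed by a direct edge.
Euclidean (axiom 5): no — w2 S w1 and w2 S w5, but not w1 S w5.
So F validates K, D, T, S4; S5 would additionally require S to be Euclidean. The strongest is S4.

S4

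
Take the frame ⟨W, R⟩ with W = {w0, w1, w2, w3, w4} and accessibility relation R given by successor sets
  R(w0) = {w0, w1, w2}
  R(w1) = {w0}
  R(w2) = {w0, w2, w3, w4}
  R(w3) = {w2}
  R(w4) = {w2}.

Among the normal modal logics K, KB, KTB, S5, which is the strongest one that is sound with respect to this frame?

KB

Symmetric (axiom B): yes — every pair in R has its reverse in R.
Reflexive (axiom T): no — w1 is not related to itself.
Euclidean (axiom 5): no — w0 R w1 and w0 R w2, but not w1 R w2.
So F validates K, KB; KTB would additionally require R to be reflexive. The strongest is KB.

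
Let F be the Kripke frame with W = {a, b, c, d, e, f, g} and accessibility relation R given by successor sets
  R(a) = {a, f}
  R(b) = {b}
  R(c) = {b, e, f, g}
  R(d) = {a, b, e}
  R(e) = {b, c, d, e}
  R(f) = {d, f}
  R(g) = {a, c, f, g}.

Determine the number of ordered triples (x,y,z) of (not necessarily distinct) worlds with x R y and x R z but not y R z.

32

Enumerating: (a,f,a), (c,b,e), (c,b,f), (c,b,g), (c,e,f), (c,e,g), (c,f,b), (c,f,e), (c,f,g), (c,g,b), (c,g,e), (d,a,b), … and 20 more.
Total: 32.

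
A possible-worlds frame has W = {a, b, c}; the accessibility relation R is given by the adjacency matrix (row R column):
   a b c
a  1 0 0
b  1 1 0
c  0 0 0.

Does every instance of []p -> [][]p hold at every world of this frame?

Yes

The schema 4 characterises exactly the transitive frames.
Transitive: yes — every two-step R-path is closed by a direct edge.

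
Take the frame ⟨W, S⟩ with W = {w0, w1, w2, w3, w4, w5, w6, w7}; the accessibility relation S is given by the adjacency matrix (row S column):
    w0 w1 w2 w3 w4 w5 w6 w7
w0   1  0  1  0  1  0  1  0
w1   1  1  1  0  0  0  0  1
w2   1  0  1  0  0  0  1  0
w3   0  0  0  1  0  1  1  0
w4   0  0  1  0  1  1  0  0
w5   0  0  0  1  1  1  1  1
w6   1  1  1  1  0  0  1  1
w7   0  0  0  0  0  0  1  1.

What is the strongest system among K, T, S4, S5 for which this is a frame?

Reflexive (axiom T): yes — every world is S-related to itself.
Transitive (axiom 4): no — w0 S w4 and w4 S w5, but not w0 S w5.
Euclidean (axiom 5): no — w0 S w2 and w0 S w4, but not w2 S w4.
So F validates K, T; S4 would additionally require S to be transitive. The strongest is T.

T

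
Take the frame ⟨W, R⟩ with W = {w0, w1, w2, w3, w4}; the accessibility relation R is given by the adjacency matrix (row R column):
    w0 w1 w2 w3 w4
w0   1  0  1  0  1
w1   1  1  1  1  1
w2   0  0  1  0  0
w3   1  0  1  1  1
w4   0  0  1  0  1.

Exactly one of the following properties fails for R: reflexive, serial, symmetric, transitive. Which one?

Reflexive: yes — every world is R-related to itself.
Serial: yes — every world has a successor (e.g. w0 R w0).
Symmetric: no — w0 R w2 but not w2 R w0.
Transitive: yes — every two-step R-path is closed by a direct edge.
Only symmetric fails.

symmetric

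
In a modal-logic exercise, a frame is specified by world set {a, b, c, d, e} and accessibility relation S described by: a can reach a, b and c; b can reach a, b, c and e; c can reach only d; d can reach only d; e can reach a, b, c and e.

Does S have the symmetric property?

No

Symmetric: no — a S c but not c S a.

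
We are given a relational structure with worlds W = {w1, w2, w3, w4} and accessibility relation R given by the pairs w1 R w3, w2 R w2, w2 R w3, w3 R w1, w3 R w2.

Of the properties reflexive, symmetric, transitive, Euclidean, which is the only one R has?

Reflexive: no — w1 is not related to itself.
Symmetric: yes — every pair in R has its reverse in R.
Transitive: no — w1 R w3 and w3 R w2, but not w1 R w2.
Euclidean: no — w3 R w1 and w3 R w2, but not w1 R w2.
Only symmetric holds.

symmetric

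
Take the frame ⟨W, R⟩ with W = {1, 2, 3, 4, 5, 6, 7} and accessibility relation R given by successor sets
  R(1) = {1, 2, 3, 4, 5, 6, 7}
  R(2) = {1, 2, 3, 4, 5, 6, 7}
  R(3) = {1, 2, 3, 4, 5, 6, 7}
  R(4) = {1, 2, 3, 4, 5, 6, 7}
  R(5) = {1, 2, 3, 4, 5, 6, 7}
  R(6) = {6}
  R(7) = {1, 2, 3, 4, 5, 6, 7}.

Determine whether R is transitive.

Yes

Transitive: yes — every two-step R-path is closed by a direct edge.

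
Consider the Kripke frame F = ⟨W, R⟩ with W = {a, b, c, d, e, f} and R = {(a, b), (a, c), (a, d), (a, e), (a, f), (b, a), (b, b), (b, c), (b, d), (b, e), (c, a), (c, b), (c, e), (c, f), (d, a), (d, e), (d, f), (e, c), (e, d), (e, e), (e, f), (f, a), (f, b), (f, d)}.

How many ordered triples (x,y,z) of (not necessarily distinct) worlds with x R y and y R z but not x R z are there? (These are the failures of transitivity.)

Enumerating: (a,b,a), (a,c,a), (a,d,a), (a,f,a), (b,a,f), (b,c,f), (b,d,f), (b,e,f), (c,a,c), (c,a,d), (c,b,c), (c,b,d), … and 22 more.
Total: 34.

34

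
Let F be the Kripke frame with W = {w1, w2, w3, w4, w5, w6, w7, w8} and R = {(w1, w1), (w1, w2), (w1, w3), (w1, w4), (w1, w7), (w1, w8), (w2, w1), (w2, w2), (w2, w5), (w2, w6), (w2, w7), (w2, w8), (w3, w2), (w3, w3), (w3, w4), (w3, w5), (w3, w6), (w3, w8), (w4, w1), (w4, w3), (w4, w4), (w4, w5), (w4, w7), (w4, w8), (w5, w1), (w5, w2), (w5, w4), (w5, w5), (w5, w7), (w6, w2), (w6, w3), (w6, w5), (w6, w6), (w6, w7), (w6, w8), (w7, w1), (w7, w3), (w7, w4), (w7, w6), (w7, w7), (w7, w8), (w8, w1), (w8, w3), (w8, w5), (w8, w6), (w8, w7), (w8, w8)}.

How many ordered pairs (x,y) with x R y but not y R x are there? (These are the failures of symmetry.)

11

Enumerating: (w1,w3), (w2,w7), (w2,w8), (w3,w2), (w3,w5), (w4,w8), (w5,w1), (w5,w7), (w6,w5), (w7,w3), (w8,w5).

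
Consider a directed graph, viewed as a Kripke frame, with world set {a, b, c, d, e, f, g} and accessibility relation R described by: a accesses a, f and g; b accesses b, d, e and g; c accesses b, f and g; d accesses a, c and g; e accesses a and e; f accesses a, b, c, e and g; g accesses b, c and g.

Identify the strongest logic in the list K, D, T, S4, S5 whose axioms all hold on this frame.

D

Serial (axiom D): yes — every world has a successor (e.g. a R a).
Reflexive (axiom T): no — c is not related to itself.
Transitive (axiom 4): no — a R f and f R b, but not a R b.
Euclidean (axiom 5): no — a R g and a R f, but not g R f.
So F validates K, D; T would additionally require R to be reflexive. The strongest is D.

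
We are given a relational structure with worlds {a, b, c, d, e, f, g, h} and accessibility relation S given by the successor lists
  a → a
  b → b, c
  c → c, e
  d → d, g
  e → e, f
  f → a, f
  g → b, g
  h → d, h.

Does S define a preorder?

Reflexive: yes — every world is S-related to itself.
Transitive: no — b S c and c S e, but not b S e.
So S is not a preorder.

No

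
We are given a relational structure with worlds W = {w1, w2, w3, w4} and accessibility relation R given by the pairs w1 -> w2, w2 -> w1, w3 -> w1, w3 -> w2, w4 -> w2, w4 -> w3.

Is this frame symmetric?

Symmetric: no — w3 R w1 but not w1 R w3.

No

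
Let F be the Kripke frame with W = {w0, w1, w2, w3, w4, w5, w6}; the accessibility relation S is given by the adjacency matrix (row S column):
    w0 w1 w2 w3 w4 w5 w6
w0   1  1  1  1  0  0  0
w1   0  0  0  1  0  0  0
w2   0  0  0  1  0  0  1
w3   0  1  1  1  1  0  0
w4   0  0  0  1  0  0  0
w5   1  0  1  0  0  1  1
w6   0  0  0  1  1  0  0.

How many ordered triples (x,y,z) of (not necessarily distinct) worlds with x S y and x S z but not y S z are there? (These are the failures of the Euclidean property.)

28

Enumerating: (w0,w1,w0), (w0,w1,w1), (w0,w1,w2), (w0,w2,w0), (w0,w2,w1), (w0,w2,w2), (w0,w3,w0), (w2,w3,w6), (w2,w6,w6), (w3,w1,w1), (w3,w1,w2), (w3,w1,w4), … and 16 more.
Total: 28.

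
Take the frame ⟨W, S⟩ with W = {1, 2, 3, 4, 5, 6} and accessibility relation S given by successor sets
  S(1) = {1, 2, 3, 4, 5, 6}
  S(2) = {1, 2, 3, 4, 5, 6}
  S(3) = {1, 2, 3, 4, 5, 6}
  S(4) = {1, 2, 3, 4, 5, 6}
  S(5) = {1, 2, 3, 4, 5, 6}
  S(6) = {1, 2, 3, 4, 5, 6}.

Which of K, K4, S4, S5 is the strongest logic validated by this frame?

Transitive (axiom 4): yes — every two-step S-path is closed by a direct edge.
Reflexive (axiom T): yes — every world is S-related to itself.
Euclidean (axiom 5): yes — any two successors of a common world are S-related.
So F validates K, K4, S4, S5. The strongest is S5.

S5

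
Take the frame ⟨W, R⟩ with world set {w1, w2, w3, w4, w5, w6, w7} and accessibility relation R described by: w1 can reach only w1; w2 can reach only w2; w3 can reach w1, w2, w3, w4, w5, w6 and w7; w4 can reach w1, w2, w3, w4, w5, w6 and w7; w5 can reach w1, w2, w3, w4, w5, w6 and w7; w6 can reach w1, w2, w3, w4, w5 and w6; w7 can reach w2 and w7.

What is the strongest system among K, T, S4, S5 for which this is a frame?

Reflexive (axiom T): yes — every world is R-related to itself.
Transitive (axiom 4): no — w6 R w3 and w3 R w7, but not w6 R w7.
Euclidean (axiom 5): no — w3 R w1 and w3 R w2, but not w1 R w2.
So F validates K, T; S4 would additionally require R to be transitive. The strongest is T.

T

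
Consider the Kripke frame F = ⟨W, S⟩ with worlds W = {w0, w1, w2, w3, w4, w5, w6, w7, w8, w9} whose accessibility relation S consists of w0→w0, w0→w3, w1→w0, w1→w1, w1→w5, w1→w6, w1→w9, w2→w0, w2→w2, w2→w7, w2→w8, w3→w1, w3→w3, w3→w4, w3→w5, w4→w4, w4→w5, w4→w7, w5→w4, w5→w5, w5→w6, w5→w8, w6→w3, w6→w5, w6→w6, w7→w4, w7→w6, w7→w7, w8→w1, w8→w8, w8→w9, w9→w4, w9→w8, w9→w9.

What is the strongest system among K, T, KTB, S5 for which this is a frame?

T

Reflexive (axiom T): yes — every world is S-related to itself.
Symmetric (axiom B): no — w0 S w3 but not w3 S w0.
Euclidean (axiom 5): no — w1 S w0 and w1 S w5, but not w0 S w5.
So F validates K, T; KTB would additionally require S to be symmetric. The strongest is T.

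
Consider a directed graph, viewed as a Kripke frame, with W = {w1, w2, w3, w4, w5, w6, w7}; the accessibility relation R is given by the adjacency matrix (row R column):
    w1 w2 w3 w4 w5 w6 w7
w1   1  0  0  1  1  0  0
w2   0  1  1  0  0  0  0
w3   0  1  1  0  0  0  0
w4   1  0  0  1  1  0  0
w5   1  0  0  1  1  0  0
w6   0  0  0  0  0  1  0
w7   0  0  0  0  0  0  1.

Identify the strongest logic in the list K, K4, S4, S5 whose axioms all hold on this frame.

S5

Transitive (axiom 4): yes — every two-step R-path is closed by a direct edge.
Reflexive (axiom T): yes — every world is R-related to itself.
Euclidean (axiom 5): yes — any two successors of a common world are R-related.
So F validates K, K4, S4, S5. The strongest is S5.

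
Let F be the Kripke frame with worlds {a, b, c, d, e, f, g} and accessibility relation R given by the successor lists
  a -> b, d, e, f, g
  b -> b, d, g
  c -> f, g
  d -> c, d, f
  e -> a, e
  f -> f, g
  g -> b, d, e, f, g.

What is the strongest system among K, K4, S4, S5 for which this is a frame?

K

Transitive (axiom 4): no — a R d and d R c, but not a R c.
Reflexive (axiom T): no — a is not related to itself.
Euclidean (axiom 5): no — a R b and a R e, but not b R e.
So F validates K; K4 would additionally require R to be transitive. The strongest is K.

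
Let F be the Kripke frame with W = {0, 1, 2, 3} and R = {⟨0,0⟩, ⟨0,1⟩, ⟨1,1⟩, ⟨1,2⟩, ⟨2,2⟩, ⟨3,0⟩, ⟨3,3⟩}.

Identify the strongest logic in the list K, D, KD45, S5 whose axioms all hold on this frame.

Serial (axiom D): yes — every world has a successor (e.g. 0 R 0).
Euclidean (axiom 5): no — 0 R 1 and 0 R 0, but not 1 R 0.
Transitive (axiom 4): no — 0 R 1 and 1 R 2, but not 0 R 2.
Reflexive (axiom T): yes — every world is R-related to itself.
So F validates K, D; KD45 would additionally require R to be Euclidean and transitive. The strongest is D.

D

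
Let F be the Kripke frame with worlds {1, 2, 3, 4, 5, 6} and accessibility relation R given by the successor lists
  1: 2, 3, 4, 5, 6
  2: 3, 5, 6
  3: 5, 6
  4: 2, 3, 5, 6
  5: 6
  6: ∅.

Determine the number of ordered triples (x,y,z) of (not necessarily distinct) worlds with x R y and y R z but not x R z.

0

R is transitive; there are no such tuples.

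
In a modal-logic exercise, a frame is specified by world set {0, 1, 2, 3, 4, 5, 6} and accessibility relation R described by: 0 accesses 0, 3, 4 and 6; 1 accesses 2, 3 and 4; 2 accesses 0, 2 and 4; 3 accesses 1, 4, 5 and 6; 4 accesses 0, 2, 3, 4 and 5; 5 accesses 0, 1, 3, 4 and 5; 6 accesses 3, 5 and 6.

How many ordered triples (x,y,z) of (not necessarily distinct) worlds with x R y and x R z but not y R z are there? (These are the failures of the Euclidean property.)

Enumerating: (0,3,0), (0,3,3), (0,4,6), (0,6,0), (0,6,4), (1,2,3), (1,3,2), (1,3,3), (2,0,2), (3,1,1), (3,1,5), (3,1,6), … and 23 more.
Total: 35.

35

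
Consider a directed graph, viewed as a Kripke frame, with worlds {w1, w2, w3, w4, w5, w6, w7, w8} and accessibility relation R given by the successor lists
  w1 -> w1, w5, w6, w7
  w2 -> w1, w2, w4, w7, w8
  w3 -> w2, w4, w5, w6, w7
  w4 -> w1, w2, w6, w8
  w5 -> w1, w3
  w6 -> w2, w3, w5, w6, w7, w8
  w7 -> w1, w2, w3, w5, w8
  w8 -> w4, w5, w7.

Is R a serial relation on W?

Yes

Serial: yes — every world has a successor (e.g. w1 R w1).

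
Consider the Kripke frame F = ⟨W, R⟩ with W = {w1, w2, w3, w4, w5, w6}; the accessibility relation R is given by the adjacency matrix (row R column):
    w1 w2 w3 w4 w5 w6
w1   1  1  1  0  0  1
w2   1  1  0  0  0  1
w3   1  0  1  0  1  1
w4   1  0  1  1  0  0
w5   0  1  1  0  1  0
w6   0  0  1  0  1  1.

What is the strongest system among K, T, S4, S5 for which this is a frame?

Reflexive (axiom T): yes — every world is R-related to itself.
Transitive (axiom 4): no — w1 R w3 and w3 R w5, but not w1 R w5.
Euclidean (axiom 5): no — w1 R w2 and w1 R w3, but not w2 R w3.
So F validates K, T; S4 would additionally require R to be transitive. The strongest is T.

T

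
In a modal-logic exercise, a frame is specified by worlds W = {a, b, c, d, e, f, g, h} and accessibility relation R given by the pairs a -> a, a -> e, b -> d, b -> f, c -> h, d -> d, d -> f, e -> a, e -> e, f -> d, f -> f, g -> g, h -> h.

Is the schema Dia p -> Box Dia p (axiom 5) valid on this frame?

By correspondence theory, 5 is valid on a frame iff R is Euclidean.
Euclidean: yes — any two successors of a common world are R-related.

Yes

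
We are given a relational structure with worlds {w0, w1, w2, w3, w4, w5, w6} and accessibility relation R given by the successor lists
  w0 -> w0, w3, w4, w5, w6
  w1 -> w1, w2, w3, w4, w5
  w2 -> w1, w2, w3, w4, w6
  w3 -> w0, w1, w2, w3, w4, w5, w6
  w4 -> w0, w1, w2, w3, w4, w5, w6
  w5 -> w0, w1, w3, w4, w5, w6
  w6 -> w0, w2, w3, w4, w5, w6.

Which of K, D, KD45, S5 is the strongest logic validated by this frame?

Serial (axiom D): yes — every world has a successor (e.g. w0 R w0).
Euclidean (axiom 5): no — w1 R w2 and w1 R w5, but not w2 R w5.
Transitive (axiom 4): no — w0 R w3 and w3 R w1, but not w0 R w1.
Reflexive (axiom T): yes — every world is R-related to itself.
So F validates K, D; KD45 would additionally require R to be Euclidean and transitive. The strongest is D.

D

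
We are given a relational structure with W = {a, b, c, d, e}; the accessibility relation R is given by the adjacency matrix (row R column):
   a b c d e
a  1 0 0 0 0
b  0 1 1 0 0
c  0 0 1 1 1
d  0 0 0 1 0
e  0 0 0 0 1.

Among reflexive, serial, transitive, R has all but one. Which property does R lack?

transitive

Reflexive: yes — every world is R-related to itself.
Serial: yes — every world has a successor (e.g. a R a).
Transitive: no — b R c and c R d, but not b R d.
Only transitive fails.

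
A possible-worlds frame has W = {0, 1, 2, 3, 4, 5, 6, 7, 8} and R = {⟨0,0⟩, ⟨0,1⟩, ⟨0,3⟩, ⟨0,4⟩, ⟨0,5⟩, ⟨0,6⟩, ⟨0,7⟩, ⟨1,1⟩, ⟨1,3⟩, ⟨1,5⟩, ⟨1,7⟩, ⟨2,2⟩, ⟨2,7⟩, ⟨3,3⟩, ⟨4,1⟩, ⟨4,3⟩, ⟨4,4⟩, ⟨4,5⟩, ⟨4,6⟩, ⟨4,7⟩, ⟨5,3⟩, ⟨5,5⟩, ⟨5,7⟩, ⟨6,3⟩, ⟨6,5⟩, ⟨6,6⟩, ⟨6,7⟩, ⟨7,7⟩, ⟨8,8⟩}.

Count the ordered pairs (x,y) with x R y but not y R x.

Enumerating: (0,1), (0,3), (0,4), (0,5), (0,6), (0,7), (1,3), (1,5), (1,7), (2,7), (4,1), (4,3), … and 8 more.
Total: 20.

20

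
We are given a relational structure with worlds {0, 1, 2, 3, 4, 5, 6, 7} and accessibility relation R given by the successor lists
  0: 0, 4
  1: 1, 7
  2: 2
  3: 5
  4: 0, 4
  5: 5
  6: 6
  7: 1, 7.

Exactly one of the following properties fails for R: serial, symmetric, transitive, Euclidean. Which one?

symmetric

Serial: yes — every world has a successor (e.g. 0 R 0).
Symmetric: no — 3 R 5 but not 5 R 3.
Transitive: yes — every two-step R-path is closed by a direct edge.
Euclidean: yes — any two successors of a common world are R-related.
Only symmetric fails.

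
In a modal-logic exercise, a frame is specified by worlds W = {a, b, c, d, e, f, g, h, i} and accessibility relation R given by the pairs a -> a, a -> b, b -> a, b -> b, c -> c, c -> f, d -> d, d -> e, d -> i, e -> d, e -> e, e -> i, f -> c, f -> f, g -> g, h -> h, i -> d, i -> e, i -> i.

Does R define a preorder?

Yes

Reflexive: yes — every world is R-related to itself.
Transitive: yes — every two-step R-path is closed by a direct edge.
So R is a preorder.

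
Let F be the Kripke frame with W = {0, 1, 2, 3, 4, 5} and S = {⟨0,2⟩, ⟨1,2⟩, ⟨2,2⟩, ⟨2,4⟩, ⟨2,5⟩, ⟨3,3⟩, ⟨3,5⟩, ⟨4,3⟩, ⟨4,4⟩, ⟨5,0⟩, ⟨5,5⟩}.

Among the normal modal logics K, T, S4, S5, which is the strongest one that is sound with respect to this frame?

K

Reflexive (axiom T): no — 0 is not related to itself.
Transitive (axiom 4): no — 0 S 2 and 2 S 4, but not 0 S 4.
Euclidean (axiom 5): no — 2 S 4 and 2 S 5, but not 4 S 5.
So F validates K; T would additionally require S to be reflexive. The strongest is K.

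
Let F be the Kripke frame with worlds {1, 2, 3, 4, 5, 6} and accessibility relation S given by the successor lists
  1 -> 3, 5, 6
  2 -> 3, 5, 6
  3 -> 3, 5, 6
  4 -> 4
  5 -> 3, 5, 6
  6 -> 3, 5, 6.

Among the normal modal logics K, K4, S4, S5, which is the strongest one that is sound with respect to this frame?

K4

Transitive (axiom 4): yes — every two-step S-path is closed by a direct edge.
Reflexive (axiom T): no — 1 is not related to itself.
Euclidean (axiom 5): yes — any two successors of a common world are S-related.
So F validates K, K4; S4 would additionally require S to be reflexive. The strongest is K4.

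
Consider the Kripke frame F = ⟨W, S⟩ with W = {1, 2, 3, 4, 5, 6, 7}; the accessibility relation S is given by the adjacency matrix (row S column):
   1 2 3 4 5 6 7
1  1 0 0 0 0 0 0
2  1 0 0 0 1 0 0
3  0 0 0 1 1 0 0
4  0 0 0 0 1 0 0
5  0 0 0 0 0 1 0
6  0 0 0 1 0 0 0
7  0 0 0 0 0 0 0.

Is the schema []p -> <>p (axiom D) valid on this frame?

No

By correspondence theory, D is valid on a frame iff S is serial.
Serial: no — 7 has no S-successor.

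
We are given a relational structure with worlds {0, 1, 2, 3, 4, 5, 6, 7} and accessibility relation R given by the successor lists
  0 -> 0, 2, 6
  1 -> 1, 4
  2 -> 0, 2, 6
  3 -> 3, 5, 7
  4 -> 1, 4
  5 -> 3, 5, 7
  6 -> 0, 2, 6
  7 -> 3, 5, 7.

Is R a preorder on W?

Yes

Reflexive: yes — every world is R-related to itself.
Transitive: yes — every two-step R-path is closed by a direct edge.
So R is a preorder.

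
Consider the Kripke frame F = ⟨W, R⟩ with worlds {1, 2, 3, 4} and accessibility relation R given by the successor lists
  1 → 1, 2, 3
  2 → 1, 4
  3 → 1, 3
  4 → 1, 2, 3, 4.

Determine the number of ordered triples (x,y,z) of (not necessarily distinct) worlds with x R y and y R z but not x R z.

6

Enumerating: (1,2,4), (2,1,2), (2,1,3), (2,4,2), (2,4,3), (3,1,2).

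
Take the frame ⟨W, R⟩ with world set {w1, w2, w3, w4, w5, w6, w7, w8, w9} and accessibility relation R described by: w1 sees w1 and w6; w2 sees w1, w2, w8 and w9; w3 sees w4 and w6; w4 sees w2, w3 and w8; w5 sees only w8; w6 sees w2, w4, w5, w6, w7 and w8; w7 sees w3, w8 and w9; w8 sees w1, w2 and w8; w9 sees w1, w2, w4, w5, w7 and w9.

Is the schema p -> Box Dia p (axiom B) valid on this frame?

The schema B characterises exactly the symmetric frames.
Symmetric: no — w1 R w6 but not w6 R w1.

No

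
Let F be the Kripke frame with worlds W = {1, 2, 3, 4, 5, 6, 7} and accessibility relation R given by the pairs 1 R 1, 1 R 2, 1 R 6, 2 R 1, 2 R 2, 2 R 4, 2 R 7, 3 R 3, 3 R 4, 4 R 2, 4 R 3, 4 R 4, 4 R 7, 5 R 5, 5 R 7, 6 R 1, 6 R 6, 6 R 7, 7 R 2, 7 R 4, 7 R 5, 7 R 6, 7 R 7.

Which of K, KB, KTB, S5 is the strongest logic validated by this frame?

Symmetric (axiom B): yes — every pair in R has its reverse in R.
Reflexive (axiom T): yes — every world is R-related to itself.
Euclidean (axiom 5): no — 1 R 2 and 1 R 6, but not 2 R 6.
So F validates K, KB, KTB; S5 would additionally require R to be Euclidean. The strongest is KTB.

KTB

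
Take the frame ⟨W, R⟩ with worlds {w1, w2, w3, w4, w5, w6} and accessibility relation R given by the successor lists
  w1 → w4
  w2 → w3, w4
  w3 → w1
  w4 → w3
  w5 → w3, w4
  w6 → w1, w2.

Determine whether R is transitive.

Transitive: no — w1 R w4 and w4 R w3, but not w1 R w3.

No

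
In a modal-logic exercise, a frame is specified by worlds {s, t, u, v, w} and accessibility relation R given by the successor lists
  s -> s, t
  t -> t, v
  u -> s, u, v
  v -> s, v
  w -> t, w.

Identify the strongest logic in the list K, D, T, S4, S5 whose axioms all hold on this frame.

T

Serial (axiom D): yes — every world has a successor (e.g. s R s).
Reflexive (axiom T): yes — every world is R-related to itself.
Transitive (axiom 4): no — s R t and t R v, but not s R v.
Euclidean (axiom 5): no — u R s and u R v, but not s R v.
So F validates K, D, T; S4 would additionally require R to be transitive. The strongest is T.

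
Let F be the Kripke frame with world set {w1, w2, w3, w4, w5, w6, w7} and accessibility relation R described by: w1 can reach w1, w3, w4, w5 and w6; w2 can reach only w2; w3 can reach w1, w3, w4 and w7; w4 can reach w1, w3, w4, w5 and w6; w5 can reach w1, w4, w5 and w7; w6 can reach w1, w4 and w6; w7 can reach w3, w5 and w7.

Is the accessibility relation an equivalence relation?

Reflexive: yes — every world is R-related to itself.
Symmetric: yes — every pair in R has its reverse in R.
Transitive: no — w1 R w3 and w3 R w7, but not w1 R w7.
So R is not an equivalence relation.

No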